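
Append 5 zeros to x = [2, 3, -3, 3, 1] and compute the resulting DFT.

Original 5-point DFT: [6, 3.2361+1.6246i, -1.2361-6.8819i, -1.2361+6.8819i, 3.2361-1.6246i]
Zero-padded 10-point DFT provides frequency interpolation.

DFT_10([x, 0, ...]) = [6, 1.7639-2.3511i, 3.2361+1.6246i, 6.2361-3.8042i, -1.2361-6.8819i, -6, -1.2361+6.8819i, 6.2361+3.8042i, 3.2361-1.6246i, 1.7639+2.3511i]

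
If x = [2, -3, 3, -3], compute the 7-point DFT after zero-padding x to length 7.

Original 4-point DFT: [-1, -1, 11, -1]
Zero-padded 7-point DFT provides frequency interpolation.

DFT_7([x, 0, ...]) = [-1, 2.1649+0.7224i, -1.9058+1.8809i, 7.2409+6.5719i, 7.2409-6.5719i, -1.9058-1.8809i, 2.1649-0.7224i]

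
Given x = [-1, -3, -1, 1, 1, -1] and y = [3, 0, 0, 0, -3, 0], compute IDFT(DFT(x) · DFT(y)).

(x ⊛ y)[n] = Σ(m=0 to 5) x[m] · y[(n-m) mod 6]

Computing each output sample:
(x ⊛ y)[0] = 0
(x ⊛ y)[1] = -12
(x ⊛ y)[2] = -6
(x ⊛ y)[3] = 6
(x ⊛ y)[4] = 6
(x ⊛ y)[5] = 6

x ⊛ y = [0, -12, -6, 6, 6, 6]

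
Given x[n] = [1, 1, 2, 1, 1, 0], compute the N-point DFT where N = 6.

X[k] = Σ(n=0 to 5) x[n] · ω_6^(nk)
where ω_6 = e^(-2πi/6)

Computing each X[k]:
X[0] = 6
X[1] = -1.0000-1.7321i
X[2] = 0
X[3] = 2
X[4] = 0
X[5] = -1.0000+1.7321i

X = [6, -1.0000-1.7321i, 0, 2, 0, -1.0000+1.7321i]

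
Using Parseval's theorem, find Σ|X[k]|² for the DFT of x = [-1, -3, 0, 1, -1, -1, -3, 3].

Parseval: Σ|x[n]|² = (1/N)Σ|X[k]|², so Σ|X[k]|² = N·Σ|x[n]|² = 8·31.0000

Σ|X[k]|² = N·Σ|x[n]|² = 8·31.0000 = 248.0000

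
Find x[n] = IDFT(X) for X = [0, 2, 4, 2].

x[n] = (1/4) Σ(k=0 to 3) X[k] · e^(2πikn/4)

Computing each x[n]:
x[0] = 2
x[1] = -1
x[2] = 0
x[3] = -1

x = [2, -1, 0, -1]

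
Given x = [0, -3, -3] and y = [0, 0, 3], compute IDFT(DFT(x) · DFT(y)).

(x ⊛ y)[n] = Σ(m=0 to 2) x[m] · y[(n-m) mod 3]

Computing each output sample:
(x ⊛ y)[0] = -9
(x ⊛ y)[1] = -9
(x ⊛ y)[2] = 0

x ⊛ y = [-9, -9, 0]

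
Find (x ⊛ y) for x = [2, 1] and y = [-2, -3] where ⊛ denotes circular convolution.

(x ⊛ y)[n] = Σ(m=0 to 1) x[m] · y[(n-m) mod 2]

Computing each output sample:
(x ⊛ y)[0] = -7
(x ⊛ y)[1] = -8

x ⊛ y = [-7, -8]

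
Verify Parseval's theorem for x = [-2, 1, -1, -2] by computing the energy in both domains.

Time domain:
Σ|x[n]|² = |-2|² + |1|² + |-1|² + |-2|² = 10.0000

Frequency domain:
(1/4)Σ|X[k]|² = (1/4)(|-4|² + |-1-3i|² + |-2|² + |-1+3i|²) = (1/4)·40.0000 = 10.0000

Both sides agree, confirming Parseval's theorem.

Σ|x[n]|² = (1/N)Σ|X[k]|² = 10.0000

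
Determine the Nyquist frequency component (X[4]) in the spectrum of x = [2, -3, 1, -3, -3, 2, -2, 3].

X[4] = Σ(n=0 to 7) x[n] · ω_8^(4n) where ω_8 = e^(-2πi/8)
= (2)·ω_8^0 + (-3)·ω_8^4 + (1)·ω_8^8 + (-3)·ω_8^12 + (-3)·ω_8^16 + (2)·ω_8^20 + (-2)·ω_8^24 + (3)·ω_8^28

X[4] = -1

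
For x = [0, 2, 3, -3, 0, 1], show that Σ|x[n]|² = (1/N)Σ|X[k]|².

Time domain:
Σ|x[n]|² = |0|² + |2|² + |3|² + |-3|² + |0|² + |1|² = 23.0000

Frequency domain:
(1/6)Σ|X[k]|² = (1/6)(|3|² + |3.0000-3.4641i|² + |-6.0000+1.7321i|² + |3|² + |-6.0000-1.7321i|² + |3.0000+3.4641i|²) = (1/6)·138.0000 = 23.0000

Both sides agree, confirming Parseval's theorem.

Σ|x[n]|² = (1/N)Σ|X[k]|² = 23.0000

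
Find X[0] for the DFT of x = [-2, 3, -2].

X[0] = Σ(n=0 to 2) x[n] · ω_3^0 = Σ x[n]
= (-2) + (3) + (-2)

X[0] = -1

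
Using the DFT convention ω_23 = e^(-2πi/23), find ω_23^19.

ω_23^19 = e^(-2πi·19/23)
= cos(-2π·19/23) + i·sin(-2π·19/23)
= cos(-38π/23) + i·sin(-38π/23)

ω_23^19 = cos(-38π/23) + i·sin(-38π/23) = 0.4601+0.8879i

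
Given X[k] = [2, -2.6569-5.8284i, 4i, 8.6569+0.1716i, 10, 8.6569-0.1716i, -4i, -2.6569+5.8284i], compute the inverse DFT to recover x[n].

x[n] = (1/8) Σ(k=0 to 7) X[k] · e^(2πikn/8)

Computing each x[n]:
x[0] = 3
x[1] = -3
x[2] = 3
x[3] = 3
x[4] = 0
x[5] = -1
x[6] = 0
x[7] = -3

x = [3, -3, 3, 3, 0, -1, 0, -3]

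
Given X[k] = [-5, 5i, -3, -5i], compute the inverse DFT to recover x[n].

x[n] = (1/4) Σ(k=0 to 3) X[k] · e^(2πikn/4)

Computing each x[n]:
x[0] = -2
x[1] = -3
x[2] = -2
x[3] = 2

x = [-2, -3, -2, 2]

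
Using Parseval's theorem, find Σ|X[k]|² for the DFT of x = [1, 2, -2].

Parseval: Σ|x[n]|² = (1/N)Σ|X[k]|², so Σ|X[k]|² = N·Σ|x[n]|² = 3·9.0000

Σ|X[k]|² = N·Σ|x[n]|² = 3·9.0000 = 27.0000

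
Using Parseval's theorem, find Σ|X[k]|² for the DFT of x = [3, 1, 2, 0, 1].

Parseval: Σ|x[n]|² = (1/N)Σ|X[k]|², so Σ|X[k]|² = N·Σ|x[n]|² = 5·15.0000

Σ|X[k]|² = N·Σ|x[n]|² = 5·15.0000 = 75.0000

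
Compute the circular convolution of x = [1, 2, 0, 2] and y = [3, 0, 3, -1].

(x ⊛ y)[n] = Σ(m=0 to 3) x[m] · y[(n-m) mod 4]

Computing each output sample:
(x ⊛ y)[0] = 1
(x ⊛ y)[1] = 12
(x ⊛ y)[2] = 1
(x ⊛ y)[3] = 11

x ⊛ y = [1, 12, 1, 11]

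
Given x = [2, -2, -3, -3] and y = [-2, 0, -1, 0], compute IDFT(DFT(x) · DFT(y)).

(x ⊛ y)[n] = Σ(m=0 to 3) x[m] · y[(n-m) mod 4]

Computing each output sample:
(x ⊛ y)[0] = -1
(x ⊛ y)[1] = 7
(x ⊛ y)[2] = 4
(x ⊛ y)[3] = 8

x ⊛ y = [-1, 7, 4, 8]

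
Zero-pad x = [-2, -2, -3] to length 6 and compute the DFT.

Original 3-point DFT: [-7, 0.5000-0.8660i, 0.5000+0.8660i]
Zero-padded 6-point DFT provides frequency interpolation.

DFT_6([x, 0, ...]) = [-7, -1.5000+4.3301i, 0.5000-0.8660i, -3, 0.5000+0.8660i, -1.5000-4.3301i]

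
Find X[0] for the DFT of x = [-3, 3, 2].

X[0] = Σ(n=0 to 2) x[n] · ω_3^0 = Σ x[n]
= (-3) + (3) + (2)

X[0] = 2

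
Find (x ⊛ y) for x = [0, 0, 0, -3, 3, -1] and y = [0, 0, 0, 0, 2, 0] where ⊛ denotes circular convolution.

(x ⊛ y)[n] = Σ(m=0 to 5) x[m] · y[(n-m) mod 6]

Computing each output sample:
(x ⊛ y)[0] = 0
(x ⊛ y)[1] = -6
(x ⊛ y)[2] = 6
(x ⊛ y)[3] = -2
(x ⊛ y)[4] = 0
(x ⊛ y)[5] = 0

x ⊛ y = [0, -6, 6, -2, 0, 0]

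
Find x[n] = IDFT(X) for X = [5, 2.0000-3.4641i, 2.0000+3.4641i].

x[n] = (1/3) Σ(k=0 to 2) X[k] · e^(2πikn/3)

Computing each x[n]:
x[0] = 3
x[1] = 3
x[2] = -1

x = [3, 3, -1]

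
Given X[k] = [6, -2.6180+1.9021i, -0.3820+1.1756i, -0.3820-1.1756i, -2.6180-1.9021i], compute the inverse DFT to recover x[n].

x[n] = (1/5) Σ(k=0 to 4) X[k] · e^(2πikn/5)

Computing each x[n]:
x[0] = 0
x[1] = 0
x[2] = 2
x[3] = 2
x[4] = 2

x = [0, 0, 2, 2, 2]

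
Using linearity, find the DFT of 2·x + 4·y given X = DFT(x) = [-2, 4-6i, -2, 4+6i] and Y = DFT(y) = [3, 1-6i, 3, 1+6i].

By linearity: DFT(2x + 4y) = 2·DFT(x) + 4·DFT(y)
= 2·[-2, 4-6i, -2, 4+6i] + 4·[3, 1-6i, 3, 1+6i]

Computing element-wise:
Z[0] = 2·(-2) + 4·(3) = 8
Z[1] = 2·(4-6i) + 4·(1-6i) = 12-36i
Z[2] = 2·(-2) + 4·(3) = 8
Z[3] = 2·(4+6i) + 4·(1+6i) = 12+36i

DFT(2x + 4y) = 2·X + 4·Y = [8, 12-36i, 8, 12+36i]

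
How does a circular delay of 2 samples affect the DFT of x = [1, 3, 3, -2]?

Time shift by 2: X_shifted[k] = ω_4^(2k) · X[k]
Shifted x = [3, -2, 1, 3]

DFT(x[n-2]) = [5, 2+5i, 3, 2-5i]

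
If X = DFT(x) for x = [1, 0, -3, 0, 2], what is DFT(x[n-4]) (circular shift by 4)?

Time shift by 4: X_shifted[k] = ω_5^(4k) · X[k]
Shifted x = [0, -3, 0, 2, 1]

DFT(x[n-4]) = [0, -2.2361+4.9798i, 2.2361+0.4490i, 2.2361-0.4490i, -2.2361-4.9798i]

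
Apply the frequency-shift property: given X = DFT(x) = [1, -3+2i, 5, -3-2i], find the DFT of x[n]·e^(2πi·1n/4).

Modulation property: DFT(ω_4^(-1n)·x[n]) = X[(k-1) mod 4], so circularly shift X by 1 positions.

X[k-1] = [-3-2i, 1, -3+2i, 5]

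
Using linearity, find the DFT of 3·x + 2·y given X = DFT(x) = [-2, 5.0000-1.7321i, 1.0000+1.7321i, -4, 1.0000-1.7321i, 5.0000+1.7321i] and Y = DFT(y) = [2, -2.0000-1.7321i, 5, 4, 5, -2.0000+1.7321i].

By linearity: DFT(3x + 2y) = 3·DFT(x) + 2·DFT(y)
= 3·[-2, 5.0000-1.7321i, 1.0000+1.7321i, -4, 1.0000-1.7321i, 5.0000+1.7321i] + 2·[2, -2.0000-1.7321i, 5, 4, 5, -2.0000+1.7321i]

Computing element-wise:
Z[0] = 3·(-2) + 2·(2) = -2
Z[1] = 3·(5.0000-1.7321i) + 2·(-2.0000-1.7321i) = 11.0000-8.6605i
Z[2] = 3·(1.0000+1.7321i) + 2·(5) = 13.0000+5.1963i
Z[3] = 3·(-4) + 2·(4) = -4
Z[4] = 3·(1.0000-1.7321i) + 2·(5) = 13.0000-5.1963i
Z[5] = 3·(5.0000+1.7321i) + 2·(-2.0000+1.7321i) = 11.0000+8.6605i

DFT(3x + 2y) = 3·X + 2·Y = [-2, 11.0000-8.6605i, 13.0000+5.1963i, -4, 13.0000-5.1963i, 11.0000+8.6605i]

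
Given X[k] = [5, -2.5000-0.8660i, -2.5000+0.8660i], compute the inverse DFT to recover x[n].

x[n] = (1/3) Σ(k=0 to 2) X[k] · e^(2πikn/3)

Computing each x[n]:
x[0] = 0
x[1] = 3
x[2] = 2

x = [0, 3, 2]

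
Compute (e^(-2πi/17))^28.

Since ω_17^17 = 1, powers reduce modulo 17.
28 mod 17 = 11
So ω_17^28 = ω_17^11 = e^(-2πi·11/17)

ω_17^28 = ω_17^11 = -0.6026+0.7980i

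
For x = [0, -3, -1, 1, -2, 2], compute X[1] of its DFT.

X[1] = Σ(n=0 to 5) x[n] · ω_6^(1n) where ω_6 = e^(-2πi/6)
= (0)·ω_6^0 + (-3)·ω_6^1 + (-1)·ω_6^2 + (1)·ω_6^3 + (-2)·ω_6^4 + (2)·ω_6^5

X[1] = 3.4641i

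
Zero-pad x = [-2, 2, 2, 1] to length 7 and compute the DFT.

Original 4-point DFT: [3, -4-1i, -3, -4+1i]
Zero-padded 7-point DFT provides frequency interpolation.

DFT_7([x, 0, ...]) = [3, -2.0990-3.9474i, -3.6235-0.3003i, -2.7775-0.2790i, -2.7775+0.2790i, -3.6235+0.3003i, -2.0990+3.9474i]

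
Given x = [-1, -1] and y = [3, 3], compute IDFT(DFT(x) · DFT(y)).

(x ⊛ y)[n] = Σ(m=0 to 1) x[m] · y[(n-m) mod 2]

Computing each output sample:
(x ⊛ y)[0] = -6
(x ⊛ y)[1] = -6

x ⊛ y = [-6, -6]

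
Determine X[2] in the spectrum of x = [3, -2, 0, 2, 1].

X[2] = Σ(n=0 to 4) x[n] · ω_5^(2n) where ω_5 = e^(-2πi/5)
= (3)·ω_5^0 + (-2)·ω_5^2 + (0)·ω_5^4 + (2)·ω_5^6 + (1)·ω_5^8

X[2] = 4.4271-0.1388i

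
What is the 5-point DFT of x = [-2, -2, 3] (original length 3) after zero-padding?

Original 3-point DFT: [-1, -2.5000+4.3301i, -2.5000-4.3301i]
Zero-padded 5-point DFT provides frequency interpolation.

DFT_5([x, 0, ...]) = [-1, -5.0451+0.1388i, 0.5451+4.0287i, 0.5451-4.0287i, -5.0451-0.1388i]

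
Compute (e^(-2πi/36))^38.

Since ω_36^36 = 1, powers reduce modulo 36.
38 mod 36 = 2
So ω_36^38 = ω_36^2 = e^(-2πi·2/36)

ω_36^38 = ω_36^2 = 0.9397-0.3420i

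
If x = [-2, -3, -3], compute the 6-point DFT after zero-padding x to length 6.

Original 3-point DFT: [-8, 1, 1]
Zero-padded 6-point DFT provides frequency interpolation.

DFT_6([x, 0, ...]) = [-8, -2.0000+5.1962i, 1, -2, 1, -2.0000-5.1962i]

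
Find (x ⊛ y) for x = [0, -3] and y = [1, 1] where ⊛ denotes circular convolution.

(x ⊛ y)[n] = Σ(m=0 to 1) x[m] · y[(n-m) mod 2]

Computing each output sample:
(x ⊛ y)[0] = -3
(x ⊛ y)[1] = -3

x ⊛ y = [-3, -3]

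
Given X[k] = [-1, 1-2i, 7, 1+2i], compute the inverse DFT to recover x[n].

x[n] = (1/4) Σ(k=0 to 3) X[k] · e^(2πikn/4)

Computing each x[n]:
x[0] = 2
x[1] = -1
x[2] = 1
x[3] = -3

x = [2, -1, 1, -3]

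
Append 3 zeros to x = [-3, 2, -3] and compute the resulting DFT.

Original 3-point DFT: [-4, -2.5000-4.3301i, -2.5000+4.3301i]
Zero-padded 6-point DFT provides frequency interpolation.

DFT_6([x, 0, ...]) = [-4, -0.5000+0.8660i, -2.5000-4.3301i, -8, -2.5000+4.3301i, -0.5000-0.8660i]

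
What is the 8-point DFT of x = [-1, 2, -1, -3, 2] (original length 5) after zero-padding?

Original 5-point DFT: [-1, 3.4721-1.1756i, -5.4721+1.9021i, -5.4721-1.9021i, 3.4721+1.1756i]
Zero-padded 8-point DFT provides frequency interpolation.

DFT_8([x, 0, ...]) = [-1, 0.5355+1.7071i, 2-5i, -6.5355-0.2929i, 1, -6.5355+0.2929i, 2+5i, 0.5355-1.7071i]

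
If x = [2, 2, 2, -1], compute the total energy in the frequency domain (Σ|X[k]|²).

Parseval: Σ|x[n]|² = (1/N)Σ|X[k]|², so Σ|X[k]|² = N·Σ|x[n]|² = 4·13.0000

Σ|X[k]|² = N·Σ|x[n]|² = 4·13.0000 = 52.0000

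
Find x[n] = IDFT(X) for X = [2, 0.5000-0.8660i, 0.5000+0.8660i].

x[n] = (1/3) Σ(k=0 to 2) X[k] · e^(2πikn/3)

Computing each x[n]:
x[0] = 1
x[1] = 1
x[2] = 0

x = [1, 1, 0]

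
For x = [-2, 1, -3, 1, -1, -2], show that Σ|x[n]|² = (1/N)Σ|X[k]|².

Time domain:
Σ|x[n]|² = |-2|² + |1|² + |-3|² + |1|² + |-1|² + |-2|² = 20.0000

Frequency domain:
(1/6)Σ|X[k]|² = (1/6)(|-6|² + |-1.5000-0.8660i|² + |1.5000-4.3301i|² + |-6|² + |1.5000+4.3301i|² + |-1.5000+0.8660i|²) = (1/6)·120.0000 = 20.0000

Both sides agree, confirming Parseval's theorem.

Σ|x[n]|² = (1/N)Σ|X[k]|² = 20.0000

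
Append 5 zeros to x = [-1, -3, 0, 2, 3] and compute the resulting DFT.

Original 5-point DFT: [1, -2.6180+6.8819i, -0.3820+1.6246i, -0.3820-1.6246i, -2.6180-6.8819i]
Zero-padded 10-point DFT provides frequency interpolation.

DFT_10([x, 0, ...]) = [1, -6.4721-1.9021i, -2.6180+6.8819i, 2.4721+1.1756i, -0.3820+1.6246i, 3, -0.3820-1.6246i, 2.4721-1.1756i, -2.6180-6.8819i, -6.4721+1.9021i]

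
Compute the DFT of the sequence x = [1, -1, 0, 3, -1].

X[k] = Σ(n=0 to 4) x[n] · ω_5^(nk)
where ω_5 = e^(-2πi/5)

Computing each X[k]:
X[0] = 2
X[1] = -2.0451+1.7634i
X[2] = 3.5451-2.8532i
X[3] = 3.5451+2.8532i
X[4] = -2.0451-1.7634i

X = [2, -2.0451+1.7634i, 3.5451-2.8532i, 3.5451+2.8532i, -2.0451-1.7634i]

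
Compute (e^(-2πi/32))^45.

Since ω_32^32 = 1, powers reduce modulo 32.
45 mod 32 = 13
So ω_32^45 = ω_32^13 = e^(-2πi·13/32)

ω_32^45 = ω_32^13 = -0.8315-0.5556i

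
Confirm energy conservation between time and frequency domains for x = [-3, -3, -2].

Time domain:
Σ|x[n]|² = |-3|² + |-3|² + |-2|² = 22.0000

Frequency domain:
(1/3)Σ|X[k]|² = (1/3)(|-8|² + |-0.5000+0.8660i|² + |-0.5000-0.8660i|²) = (1/3)·66.0000 = 22.0000

Both sides agree, confirming Parseval's theorem.

Σ|x[n]|² = (1/N)Σ|X[k]|² = 22.0000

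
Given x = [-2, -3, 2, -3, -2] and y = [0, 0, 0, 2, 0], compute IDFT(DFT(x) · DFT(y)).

(x ⊛ y)[n] = Σ(m=0 to 4) x[m] · y[(n-m) mod 5]

Computing each output sample:
(x ⊛ y)[0] = 4
(x ⊛ y)[1] = -6
(x ⊛ y)[2] = -4
(x ⊛ y)[3] = -4
(x ⊛ y)[4] = -6

x ⊛ y = [4, -6, -4, -4, -6]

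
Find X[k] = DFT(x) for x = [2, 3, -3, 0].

X[k] = Σ(n=0 to 3) x[n] · ω_4^(nk)
where ω_4 = e^(-2πi/4)

Computing each X[k]:
X[0] = 2
X[1] = 5-3i
X[2] = -4
X[3] = 5+3i

X = [2, 5-3i, -4, 5+3i]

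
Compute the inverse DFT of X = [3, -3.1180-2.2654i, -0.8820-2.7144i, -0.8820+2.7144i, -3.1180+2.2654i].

x[n] = (1/5) Σ(k=0 to 4) X[k] · e^(2πikn/5)

Computing each x[n]:
x[0] = -1
x[1] = 2
x[2] = 1
x[3] = 2
x[4] = -1

x = [-1, 2, 1, 2, -1]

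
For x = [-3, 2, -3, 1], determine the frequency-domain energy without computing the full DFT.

Parseval: Σ|x[n]|² = (1/N)Σ|X[k]|², so Σ|X[k]|² = N·Σ|x[n]|² = 4·23.0000

Σ|X[k]|² = N·Σ|x[n]|² = 4·23.0000 = 92.0000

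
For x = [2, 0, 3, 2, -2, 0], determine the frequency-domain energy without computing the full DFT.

Parseval: Σ|x[n]|² = (1/N)Σ|X[k]|², so Σ|X[k]|² = N·Σ|x[n]|² = 6·21.0000

Σ|X[k]|² = N·Σ|x[n]|² = 6·21.0000 = 126.0000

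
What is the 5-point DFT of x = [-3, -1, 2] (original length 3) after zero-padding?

Original 3-point DFT: [-2, -3.5000+2.5981i, -3.5000-2.5981i]
Zero-padded 5-point DFT provides frequency interpolation.

DFT_5([x, 0, ...]) = [-2, -4.9271-0.2245i, -1.5729+2.4899i, -1.5729-2.4899i, -4.9271+0.2245i]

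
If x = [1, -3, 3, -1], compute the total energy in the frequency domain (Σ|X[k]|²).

Parseval: Σ|x[n]|² = (1/N)Σ|X[k]|², so Σ|X[k]|² = N·Σ|x[n]|² = 4·20.0000

Σ|X[k]|² = N·Σ|x[n]|² = 4·20.0000 = 80.0000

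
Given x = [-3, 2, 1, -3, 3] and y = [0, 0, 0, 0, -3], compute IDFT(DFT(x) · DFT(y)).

(x ⊛ y)[n] = Σ(m=0 to 4) x[m] · y[(n-m) mod 5]

Computing each output sample:
(x ⊛ y)[0] = -6
(x ⊛ y)[1] = -3
(x ⊛ y)[2] = 9
(x ⊛ y)[3] = -9
(x ⊛ y)[4] = 9

x ⊛ y = [-6, -3, 9, -9, 9]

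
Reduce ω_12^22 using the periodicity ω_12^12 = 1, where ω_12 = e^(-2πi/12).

Since ω_12^12 = 1, powers reduce modulo 12.
22 mod 12 = 10
So ω_12^22 = ω_12^10 = e^(-2πi·10/12)

ω_12^22 = ω_12^10 = 0.5000+0.8660i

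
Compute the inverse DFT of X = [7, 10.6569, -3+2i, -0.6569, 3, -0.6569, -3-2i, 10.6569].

x[n] = (1/8) Σ(k=0 to 7) X[k] · e^(2πikn/8)

Computing each x[n]:
x[0] = 3
x[1] = 2
x[2] = 2
x[3] = -1
x[4] = -2
x[5] = -2
x[6] = 2
x[7] = 3

x = [3, 2, 2, -1, -2, -2, 2, 3]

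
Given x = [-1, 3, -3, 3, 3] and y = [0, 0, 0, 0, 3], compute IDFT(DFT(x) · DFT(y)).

(x ⊛ y)[n] = Σ(m=0 to 4) x[m] · y[(n-m) mod 5]

Computing each output sample:
(x ⊛ y)[0] = 9
(x ⊛ y)[1] = -9
(x ⊛ y)[2] = 9
(x ⊛ y)[3] = 9
(x ⊛ y)[4] = -3

x ⊛ y = [9, -9, 9, 9, -3]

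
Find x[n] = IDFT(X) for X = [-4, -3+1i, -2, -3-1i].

x[n] = (1/4) Σ(k=0 to 3) X[k] · e^(2πikn/4)

Computing each x[n]:
x[0] = -3
x[1] = -1
x[2] = 0
x[3] = 0

x = [-3, -1, 0, 0]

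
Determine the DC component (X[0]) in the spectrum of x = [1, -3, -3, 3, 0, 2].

X[0] = Σ(n=0 to 5) x[n] · ω_6^0 = Σ x[n]
= (1) + (-3) + (-3) + (3) + (0) + (2)

X[0] = 0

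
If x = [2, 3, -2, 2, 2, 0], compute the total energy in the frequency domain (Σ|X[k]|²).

Parseval: Σ|x[n]|² = (1/N)Σ|X[k]|², so Σ|X[k]|² = N·Σ|x[n]|² = 6·25.0000

Σ|X[k]|² = N·Σ|x[n]|² = 6·25.0000 = 150.0000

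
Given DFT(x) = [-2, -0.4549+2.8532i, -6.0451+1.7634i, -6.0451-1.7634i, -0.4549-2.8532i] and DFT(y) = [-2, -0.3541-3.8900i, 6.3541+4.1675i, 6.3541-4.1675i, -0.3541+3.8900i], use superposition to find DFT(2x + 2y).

By linearity: DFT(2x + 2y) = 2·DFT(x) + 2·DFT(y)
= 2·[-2, -0.4549+2.8532i, -6.0451+1.7634i, -6.0451-1.7634i, -0.4549-2.8532i] + 2·[-2, -0.3541-3.8900i, 6.3541+4.1675i, 6.3541-4.1675i, -0.3541+3.8900i]

Computing element-wise:
Z[0] = 2·(-2) + 2·(-2) = -8
Z[1] = 2·(-0.4549+2.8532i) + 2·(-0.3541-3.8900i) = -1.6180-2.0736i
Z[2] = 2·(-6.0451+1.7634i) + 2·(6.3541+4.1675i) = 0.6180+11.8618i
Z[3] = 2·(-6.0451-1.7634i) + 2·(6.3541-4.1675i) = 0.6180-11.8618i
Z[4] = 2·(-0.4549-2.8532i) + 2·(-0.3541+3.8900i) = -1.6180+2.0736i

DFT(2x + 2y) = 2·X + 2·Y = [-8, -1.6180-2.0736i, 0.6180+11.8618i, 0.6180-11.8618i, -1.6180+2.0736i]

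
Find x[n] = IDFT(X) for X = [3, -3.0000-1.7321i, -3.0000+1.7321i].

x[n] = (1/3) Σ(k=0 to 2) X[k] · e^(2πikn/3)

Computing each x[n]:
x[0] = -1
x[1] = 3
x[2] = 1

x = [-1, 3, 1]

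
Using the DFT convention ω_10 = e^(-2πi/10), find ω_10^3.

ω_10^3 = e^(-2πi·3/10)
= cos(-2π·3/10) + i·sin(-2π·3/10)
= cos(-6π/10) + i·sin(-6π/10)

ω_10^3 = cos(-6π/10) + i·sin(-6π/10) = -0.3090-0.9511i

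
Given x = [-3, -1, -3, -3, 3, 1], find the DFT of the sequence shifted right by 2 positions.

Time shift by 2: X_shifted[k] = ω_6^(2k) · X[k]
Shifted x = [3, 1, -3, -1, -3, -3]

DFT(x[n-2]) = [-6, 6.0000-3.4641i, 6.0000-3.4641i, 0, 6.0000+3.4641i, 6.0000+3.4641i]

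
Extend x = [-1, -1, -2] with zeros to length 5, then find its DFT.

Original 3-point DFT: [-4, 0.5000-0.8660i, 0.5000+0.8660i]
Zero-padded 5-point DFT provides frequency interpolation.

DFT_5([x, 0, ...]) = [-4, 0.3090+2.1266i, -0.8090-1.3143i, -0.8090+1.3143i, 0.3090-2.1266i]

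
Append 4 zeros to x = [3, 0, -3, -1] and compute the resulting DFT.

Original 4-point DFT: [-1, 6-1i, 1, 6+1i]
Zero-padded 8-point DFT provides frequency interpolation.

DFT_8([x, 0, ...]) = [-1, 3.7071+3.7071i, 6-1i, 2.2929-2.2929i, 1, 2.2929+2.2929i, 6+1i, 3.7071-3.7071i]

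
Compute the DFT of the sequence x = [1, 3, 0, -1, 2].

X[k] = Σ(n=0 to 4) x[n] · ω_5^(nk)
where ω_5 = e^(-2πi/5)

Computing each X[k]:
X[0] = 5
X[1] = 3.3541-1.5388i
X[2] = -3.3541+0.3633i
X[3] = -3.3541-0.3633i
X[4] = 3.3541+1.5388i

X = [5, 3.3541-1.5388i, -3.3541+0.3633i, -3.3541-0.3633i, 3.3541+1.5388i]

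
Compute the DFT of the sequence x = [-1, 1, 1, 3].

X[k] = Σ(n=0 to 3) x[n] · ω_4^(nk)
where ω_4 = e^(-2πi/4)

Computing each X[k]:
X[0] = 4
X[1] = -2+2i
X[2] = -4
X[3] = -2-2i

X = [4, -2+2i, -4, -2-2i]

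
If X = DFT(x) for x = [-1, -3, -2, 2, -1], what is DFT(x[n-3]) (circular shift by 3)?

Time shift by 3: X_shifted[k] = ω_5^(3k) · X[k]
Shifted x = [-2, 2, -1, -1, -3]

DFT(x[n-3]) = [-5, -0.6910-4.7553i, -1.8090-2.9389i, -1.8090+2.9389i, -0.6910+4.7553i]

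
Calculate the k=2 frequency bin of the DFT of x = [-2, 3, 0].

X[2] = Σ(n=0 to 2) x[n] · ω_3^(2n) where ω_3 = e^(-2πi/3)
= (-2)·ω_3^0 + (3)·ω_3^2 + (0)·ω_3^4

X[2] = -3.5000+2.5981i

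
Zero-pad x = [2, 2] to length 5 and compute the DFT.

Original 2-point DFT: [4, 0]
Zero-padded 5-point DFT provides frequency interpolation.

DFT_5([x, 0, ...]) = [4, 2.6180-1.9021i, 0.3820-1.1756i, 0.3820+1.1756i, 2.6180+1.9021i]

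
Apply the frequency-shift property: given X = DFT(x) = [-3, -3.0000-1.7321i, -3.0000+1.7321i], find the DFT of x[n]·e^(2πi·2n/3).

Modulation property: DFT(ω_3^(-2n)·x[n]) = X[(k-2) mod 3], so circularly shift X by 2 positions.

X[k-2] = [-3.0000-1.7321i, -3.0000+1.7321i, -3]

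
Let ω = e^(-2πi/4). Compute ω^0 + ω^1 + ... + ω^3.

Sum of all nth roots of unity equals 0 for n > 1 (geometric series with r ≠ 1).

0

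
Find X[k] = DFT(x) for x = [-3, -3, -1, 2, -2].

X[k] = Σ(n=0 to 4) x[n] · ω_5^(nk)
where ω_5 = e^(-2πi/5)

Computing each X[k]:
X[0] = -7
X[1] = -5.3541+2.7144i
X[2] = 1.3541-2.2654i
X[3] = 1.3541+2.2654i
X[4] = -5.3541-2.7144i

X = [-7, -5.3541+2.7144i, 1.3541-2.2654i, 1.3541+2.2654i, -5.3541-2.7144i]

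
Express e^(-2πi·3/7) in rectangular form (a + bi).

ω_7^3 = e^(-2πi·3/7)
= cos(-2π·3/7) + i·sin(-2π·3/7)
= cos(-6π/7) + i·sin(-6π/7)

ω_7^3 = cos(-6π/7) + i·sin(-6π/7) = -0.9010-0.4339i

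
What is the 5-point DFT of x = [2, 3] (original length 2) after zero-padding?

Original 2-point DFT: [5, -1]
Zero-padded 5-point DFT provides frequency interpolation.

DFT_5([x, 0, ...]) = [5, 2.9271-2.8532i, -0.4271-1.7634i, -0.4271+1.7634i, 2.9271+2.8532i]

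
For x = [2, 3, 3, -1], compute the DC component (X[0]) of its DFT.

X[0] = Σ(n=0 to 3) x[n] · ω_4^0 = Σ x[n]
= (2) + (3) + (3) + (-1)

X[0] = 7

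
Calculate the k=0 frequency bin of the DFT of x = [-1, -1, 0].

X[0] = Σ(n=0 to 2) x[n] · ω_3^0 = Σ x[n]
= (-1) + (-1) + (0)

X[0] = -2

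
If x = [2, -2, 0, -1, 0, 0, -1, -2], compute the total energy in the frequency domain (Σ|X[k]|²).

Parseval: Σ|x[n]|² = (1/N)Σ|X[k]|², so Σ|X[k]|² = N·Σ|x[n]|² = 8·14.0000

Σ|X[k]|² = N·Σ|x[n]|² = 8·14.0000 = 112.0000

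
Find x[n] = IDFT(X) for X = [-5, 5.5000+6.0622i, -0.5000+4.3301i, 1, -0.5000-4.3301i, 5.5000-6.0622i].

x[n] = (1/6) Σ(k=0 to 5) X[k] · e^(2πikn/6)

Computing each x[n]:
x[0] = 1
x[1] = -3
x[2] = -2
x[3] = -3
x[4] = -1
x[5] = 3

x = [1, -3, -2, -3, -1, 3]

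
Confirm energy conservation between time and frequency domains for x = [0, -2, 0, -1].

Time domain:
Σ|x[n]|² = |0|² + |-2|² + |0|² + |-1|² = 5.0000

Frequency domain:
(1/4)Σ|X[k]|² = (1/4)(|-3|² + |1i|² + |3|² + |-1i|²) = (1/4)·20.0000 = 5.0000

Both sides agree, confirming Parseval's theorem.

Σ|x[n]|² = (1/N)Σ|X[k]|² = 5.0000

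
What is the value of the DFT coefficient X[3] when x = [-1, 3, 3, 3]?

X[3] = Σ(n=0 to 3) x[n] · ω_4^(3n) where ω_4 = e^(-2πi/4)
= (-1)·ω_4^0 + (3)·ω_4^3 + (3)·ω_4^6 + (3)·ω_4^9

X[3] = -4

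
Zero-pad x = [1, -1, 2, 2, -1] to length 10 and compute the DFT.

Original 5-point DFT: [3, -2.8541, 3.8541, 3.8541, -2.8541]
Zero-padded 10-point DFT provides frequency interpolation.

DFT_10([x, 0, ...]) = [3, 1.0000-2.6287i, -2.8541, 1.0000+4.2533i, 3.8541, 1, 3.8541, 1.0000-4.2533i, -2.8541, 1.0000+2.6287i]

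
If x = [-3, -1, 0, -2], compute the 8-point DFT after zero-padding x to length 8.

Original 4-point DFT: [-6, -3-1i, 0, -3+1i]
Zero-padded 8-point DFT provides frequency interpolation.

DFT_8([x, 0, ...]) = [-6, -2.2929+2.1213i, -3-1i, -3.7071+2.1213i, 0, -3.7071-2.1213i, -3+1i, -2.2929-2.1213i]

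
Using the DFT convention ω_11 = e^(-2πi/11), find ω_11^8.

ω_11^8 = e^(-2πi·8/11)
= cos(-2π·8/11) + i·sin(-2π·8/11)
= cos(-16π/11) + i·sin(-16π/11)

ω_11^8 = cos(-16π/11) + i·sin(-16π/11) = -0.1423+0.9898i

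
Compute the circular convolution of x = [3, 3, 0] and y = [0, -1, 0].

(x ⊛ y)[n] = Σ(m=0 to 2) x[m] · y[(n-m) mod 3]

Computing each output sample:
(x ⊛ y)[0] = 0
(x ⊛ y)[1] = -3
(x ⊛ y)[2] = -3

x ⊛ y = [0, -3, -3]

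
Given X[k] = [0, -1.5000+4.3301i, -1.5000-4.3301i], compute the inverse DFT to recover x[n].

x[n] = (1/3) Σ(k=0 to 2) X[k] · e^(2πikn/3)

Computing each x[n]:
x[0] = -1
x[1] = -2
x[2] = 3

x = [-1, -2, 3]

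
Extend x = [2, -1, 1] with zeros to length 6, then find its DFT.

Original 3-point DFT: [2, 2.0000+1.7321i, 2.0000-1.7321i]
Zero-padded 6-point DFT provides frequency interpolation.

DFT_6([x, 0, ...]) = [2, 1, 2.0000+1.7321i, 4, 2.0000-1.7321i, 1]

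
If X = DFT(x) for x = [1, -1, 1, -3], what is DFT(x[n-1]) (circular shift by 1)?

Time shift by 1: X_shifted[k] = ω_4^(1k) · X[k]
Shifted x = [-3, 1, -1, 1]

DFT(x[n-1]) = [-2, -2, -6, -2]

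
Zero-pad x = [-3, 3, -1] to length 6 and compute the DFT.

Original 3-point DFT: [-1, -4.0000-3.4641i, -4.0000+3.4641i]
Zero-padded 6-point DFT provides frequency interpolation.

DFT_6([x, 0, ...]) = [-1, -1.0000-1.7321i, -4.0000-3.4641i, -7, -4.0000+3.4641i, -1.0000+1.7321i]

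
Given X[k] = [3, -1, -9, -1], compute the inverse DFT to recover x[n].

x[n] = (1/4) Σ(k=0 to 3) X[k] · e^(2πikn/4)

Computing each x[n]:
x[0] = -2
x[1] = 3
x[2] = -1
x[3] = 3

x = [-2, 3, -1, 3]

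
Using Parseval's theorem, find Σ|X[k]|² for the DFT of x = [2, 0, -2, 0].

Parseval: Σ|x[n]|² = (1/N)Σ|X[k]|², so Σ|X[k]|² = N·Σ|x[n]|² = 4·8.0000

Σ|X[k]|² = N·Σ|x[n]|² = 4·8.0000 = 32.0000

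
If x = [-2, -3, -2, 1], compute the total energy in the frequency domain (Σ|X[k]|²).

Parseval: Σ|x[n]|² = (1/N)Σ|X[k]|², so Σ|X[k]|² = N·Σ|x[n]|² = 4·18.0000

Σ|X[k]|² = N·Σ|x[n]|² = 4·18.0000 = 72.0000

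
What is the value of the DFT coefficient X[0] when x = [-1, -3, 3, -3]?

X[0] = Σ(n=0 to 3) x[n] · ω_4^0 = Σ x[n]
= (-1) + (-3) + (3) + (-3)

X[0] = -4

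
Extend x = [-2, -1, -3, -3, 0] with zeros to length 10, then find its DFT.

Original 5-point DFT: [-9, 2.5451+0.9511i, -3.0451+0.5878i, -3.0451-0.5878i, 2.5451-0.9511i]
Zero-padded 10-point DFT provides frequency interpolation.

DFT_10([x, 0, ...]) = [-9, -2.8090+6.2941i, 2.5451+0.9511i, -1.6910-2.5757i, -3.0451+0.5878i, -1, -3.0451-0.5878i, -1.6910+2.5757i, 2.5451-0.9511i, -2.8090-6.2941i]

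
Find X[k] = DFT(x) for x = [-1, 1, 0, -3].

X[k] = Σ(n=0 to 3) x[n] · ω_4^(nk)
where ω_4 = e^(-2πi/4)

Computing each X[k]:
X[0] = -3
X[1] = -1-4i
X[2] = 1
X[3] = -1+4i

X = [-3, -1-4i, 1, -1+4i]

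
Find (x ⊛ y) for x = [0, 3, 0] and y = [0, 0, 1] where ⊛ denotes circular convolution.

(x ⊛ y)[n] = Σ(m=0 to 2) x[m] · y[(n-m) mod 3]

Computing each output sample:
(x ⊛ y)[0] = 3
(x ⊛ y)[1] = 0
(x ⊛ y)[2] = 0

x ⊛ y = [3, 0, 0]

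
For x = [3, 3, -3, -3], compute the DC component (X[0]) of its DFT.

X[0] = Σ(n=0 to 3) x[n] · ω_4^0 = Σ x[n]
= (3) + (3) + (-3) + (-3)

X[0] = 0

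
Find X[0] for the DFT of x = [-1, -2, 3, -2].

X[0] = Σ(n=0 to 3) x[n] · ω_4^0 = Σ x[n]
= (-1) + (-2) + (3) + (-2)

X[0] = -2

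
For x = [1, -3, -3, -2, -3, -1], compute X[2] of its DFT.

X[2] = Σ(n=0 to 5) x[n] · ω_6^(2n) where ω_6 = e^(-2πi/6)
= (1)·ω_6^0 + (-3)·ω_6^2 + (-3)·ω_6^4 + (-2)·ω_6^6 + (-3)·ω_6^8 + (-1)·ω_6^10

X[2] = 4.0000+1.7321i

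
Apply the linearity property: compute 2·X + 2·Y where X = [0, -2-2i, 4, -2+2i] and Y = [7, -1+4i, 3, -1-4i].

By linearity: DFT(2x + 2y) = 2·DFT(x) + 2·DFT(y)
= 2·[0, -2-2i, 4, -2+2i] + 2·[7, -1+4i, 3, -1-4i]

Computing element-wise:
Z[0] = 2·(0) + 2·(7) = 14
Z[1] = 2·(-2-2i) + 2·(-1+4i) = -6+4i
Z[2] = 2·(4) + 2·(3) = 14
Z[3] = 2·(-2+2i) + 2·(-1-4i) = -6-4i

DFT(2x + 2y) = 2·X + 2·Y = [14, -6+4i, 14, -6-4i]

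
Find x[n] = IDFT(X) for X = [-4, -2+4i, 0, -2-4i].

x[n] = (1/4) Σ(k=0 to 3) X[k] · e^(2πikn/4)

Computing each x[n]:
x[0] = -2
x[1] = -3
x[2] = 0
x[3] = 1

x = [-2, -3, 0, 1]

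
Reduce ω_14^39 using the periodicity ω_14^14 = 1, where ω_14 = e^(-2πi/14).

Since ω_14^14 = 1, powers reduce modulo 14.
39 mod 14 = 11
So ω_14^39 = ω_14^11 = e^(-2πi·11/14)

ω_14^39 = ω_14^11 = 0.2225+0.9749i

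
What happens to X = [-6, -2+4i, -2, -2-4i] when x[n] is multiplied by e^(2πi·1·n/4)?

Modulation property: DFT(ω_4^(-1n)·x[n]) = X[(k-1) mod 4], so circularly shift X by 1 positions.

X[k-1] = [-2-4i, -6, -2+4i, -2]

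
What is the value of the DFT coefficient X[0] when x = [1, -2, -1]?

X[0] = Σ(n=0 to 2) x[n] · ω_3^0 = Σ x[n]
= (1) + (-2) + (-1)

X[0] = -2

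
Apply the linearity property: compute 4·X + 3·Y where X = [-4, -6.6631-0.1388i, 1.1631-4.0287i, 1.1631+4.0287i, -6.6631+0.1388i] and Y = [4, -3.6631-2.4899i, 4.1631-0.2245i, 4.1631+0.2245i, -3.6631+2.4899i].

By linearity: DFT(4x + 3y) = 4·DFT(x) + 3·DFT(y)
= 4·[-4, -6.6631-0.1388i, 1.1631-4.0287i, 1.1631+4.0287i, -6.6631+0.1388i] + 3·[4, -3.6631-2.4899i, 4.1631-0.2245i, 4.1631+0.2245i, -3.6631+2.4899i]

Computing element-wise:
Z[0] = 4·(-4) + 3·(4) = -4
Z[1] = 4·(-6.6631-0.1388i) + 3·(-3.6631-2.4899i) = -37.6417-8.0249i
Z[2] = 4·(1.1631-4.0287i) + 3·(4.1631-0.2245i) = 17.1417-16.7883i
Z[3] = 4·(1.1631+4.0287i) + 3·(4.1631+0.2245i) = 17.1417+16.7883i
Z[4] = 4·(-6.6631+0.1388i) + 3·(-3.6631+2.4899i) = -37.6417+8.0249i

DFT(4x + 3y) = 4·X + 3·Y = [-4, -37.6417-8.0249i, 17.1417-16.7883i, 17.1417+16.7883i, -37.6417+8.0249i]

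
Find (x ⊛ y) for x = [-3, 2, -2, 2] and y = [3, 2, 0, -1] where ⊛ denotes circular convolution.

(x ⊛ y)[n] = Σ(m=0 to 3) x[m] · y[(n-m) mod 4]

Computing each output sample:
(x ⊛ y)[0] = -7
(x ⊛ y)[1] = 2
(x ⊛ y)[2] = -4
(x ⊛ y)[3] = 5

x ⊛ y = [-7, 2, -4, 5]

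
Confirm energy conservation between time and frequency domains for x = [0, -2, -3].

Time domain:
Σ|x[n]|² = |0|² + |-2|² + |-3|² = 13.0000

Frequency domain:
(1/3)Σ|X[k]|² = (1/3)(|-5|² + |2.5000-0.8660i|² + |2.5000+0.8660i|²) = (1/3)·39.0000 = 13.0000

Both sides agree, confirming Parseval's theorem.

Σ|x[n]|² = (1/N)Σ|X[k]|² = 13.0000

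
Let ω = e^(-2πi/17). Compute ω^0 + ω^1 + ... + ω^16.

Sum of all nth roots of unity equals 0 for n > 1 (geometric series with r ≠ 1).

0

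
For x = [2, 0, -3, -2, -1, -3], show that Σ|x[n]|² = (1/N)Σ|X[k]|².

Time domain:
Σ|x[n]|² = |2|² + |0|² + |-3|² + |-2|² + |-1|² + |-3|² = 27.0000

Frequency domain:
(1/6)Σ|X[k]|² = (1/6)(|-7|² + |4.5000-0.8660i|² + |3.5000-4.3301i|² + |3|² + |3.5000+4.3301i|² + |4.5000+0.8660i|²) = (1/6)·162.0000 = 27.0000

Both sides agree, confirming Parseval's theorem.

Σ|x[n]|² = (1/N)Σ|X[k]|² = 27.0000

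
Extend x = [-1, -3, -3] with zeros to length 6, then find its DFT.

Original 3-point DFT: [-7, 2, 2]
Zero-padded 6-point DFT provides frequency interpolation.

DFT_6([x, 0, ...]) = [-7, -1.0000+5.1962i, 2, -1, 2, -1.0000-5.1962i]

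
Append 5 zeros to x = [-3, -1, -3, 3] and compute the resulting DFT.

Original 4-point DFT: [-4, 4i, -8, -4i]
Zero-padded 9-point DFT provides frequency interpolation.

DFT_9([x, 0, ...]) = [-4, -5.7870+0.9991i, -1.8546+4.6089i, 2.0000-1.7321i, -5.8584-4.1844i, -5.8584+4.1844i, 2.0000+1.7321i, -1.8546-4.6089i, -5.7870-0.9991i]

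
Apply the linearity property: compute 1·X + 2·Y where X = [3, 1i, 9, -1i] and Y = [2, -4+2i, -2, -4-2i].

By linearity: DFT(1x + 2y) = 1·DFT(x) + 2·DFT(y)
= 1·[3, 1i, 9, -1i] + 2·[2, -4+2i, -2, -4-2i]

Computing element-wise:
Z[0] = 1·(3) + 2·(2) = 7
Z[1] = 1·(1i) + 2·(-4+2i) = -8+5i
Z[2] = 1·(9) + 2·(-2) = 5
Z[3] = 1·(-1i) + 2·(-4-2i) = -8-5i

DFT(1x + 2y) = 1·X + 2·Y = [7, -8+5i, 5, -8-5i]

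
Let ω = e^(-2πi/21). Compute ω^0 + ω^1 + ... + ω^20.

Sum of all nth roots of unity equals 0 for n > 1 (geometric series with r ≠ 1).

0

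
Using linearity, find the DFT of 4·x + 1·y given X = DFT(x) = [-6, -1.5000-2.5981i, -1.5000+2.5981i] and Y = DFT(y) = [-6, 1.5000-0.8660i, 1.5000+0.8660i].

By linearity: DFT(4x + 1y) = 4·DFT(x) + 1·DFT(y)
= 4·[-6, -1.5000-2.5981i, -1.5000+2.5981i] + 1·[-6, 1.5000-0.8660i, 1.5000+0.8660i]

Computing element-wise:
Z[0] = 4·(-6) + 1·(-6) = -30
Z[1] = 4·(-1.5000-2.5981i) + 1·(1.5000-0.8660i) = -4.5000-11.2584i
Z[2] = 4·(-1.5000+2.5981i) + 1·(1.5000+0.8660i) = -4.5000+11.2584i

DFT(4x + 1y) = 4·X + 1·Y = [-30, -4.5000-11.2584i, -4.5000+11.2584i]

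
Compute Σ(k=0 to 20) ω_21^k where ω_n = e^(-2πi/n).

Sum of all nth roots of unity equals 0 for n > 1 (geometric series with r ≠ 1).

0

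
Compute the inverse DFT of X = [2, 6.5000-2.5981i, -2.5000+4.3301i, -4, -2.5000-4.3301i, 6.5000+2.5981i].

x[n] = (1/6) Σ(k=0 to 5) X[k] · e^(2πikn/6)

Computing each x[n]:
x[0] = 1
x[1] = 2
x[2] = 1
x[3] = -2
x[4] = -3
x[5] = 3

x = [1, 2, 1, -2, -3, 3]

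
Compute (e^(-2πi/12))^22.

Since ω_12^12 = 1, powers reduce modulo 12.
22 mod 12 = 10
So ω_12^22 = ω_12^10 = e^(-2πi·10/12)

ω_12^22 = ω_12^10 = 0.5000+0.8660i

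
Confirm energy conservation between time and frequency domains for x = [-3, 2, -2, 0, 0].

Time domain:
Σ|x[n]|² = |-3|² + |2|² + |-2|² + |0|² + |0|² = 17.0000

Frequency domain:
(1/5)Σ|X[k]|² = (1/5)(|-3|² + |-0.7639-0.7265i|² + |-5.2361-3.0777i|² + |-5.2361+3.0777i|² + |-0.7639+0.7265i|²) = (1/5)·85.0000 = 17.0000

Both sides agree, confirming Parseval's theorem.

Σ|x[n]|² = (1/N)Σ|X[k]|² = 17.0000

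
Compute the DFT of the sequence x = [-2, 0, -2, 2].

X[k] = Σ(n=0 to 3) x[n] · ω_4^(nk)
where ω_4 = e^(-2πi/4)

Computing each X[k]:
X[0] = -2
X[1] = 2i
X[2] = -6
X[3] = -2i

X = [-2, 2i, -6, -2i]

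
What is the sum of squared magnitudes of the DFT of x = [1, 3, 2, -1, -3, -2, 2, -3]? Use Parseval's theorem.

Parseval: Σ|x[n]|² = (1/N)Σ|X[k]|², so Σ|X[k]|² = N·Σ|x[n]|² = 8·41.0000

Σ|X[k]|² = N·Σ|x[n]|² = 8·41.0000 = 328.0000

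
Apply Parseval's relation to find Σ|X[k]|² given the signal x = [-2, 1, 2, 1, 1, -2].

Parseval: Σ|x[n]|² = (1/N)Σ|X[k]|², so Σ|X[k]|² = N·Σ|x[n]|² = 6·15.0000

Σ|X[k]|² = N·Σ|x[n]|² = 6·15.0000 = 90.0000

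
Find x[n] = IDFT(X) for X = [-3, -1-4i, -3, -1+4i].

x[n] = (1/4) Σ(k=0 to 3) X[k] · e^(2πikn/4)

Computing each x[n]:
x[0] = -2
x[1] = 2
x[2] = -1
x[3] = -2

x = [-2, 2, -1, -2]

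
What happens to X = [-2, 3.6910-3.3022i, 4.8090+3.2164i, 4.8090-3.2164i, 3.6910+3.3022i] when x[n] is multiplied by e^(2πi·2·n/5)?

Modulation property: DFT(ω_5^(-2n)·x[n]) = X[(k-2) mod 5], so circularly shift X by 2 positions.

X[k-2] = [4.8090-3.2164i, 3.6910+3.3022i, -2, 3.6910-3.3022i, 4.8090+3.2164i]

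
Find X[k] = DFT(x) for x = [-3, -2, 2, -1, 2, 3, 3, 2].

X[k] = Σ(n=0 to 7) x[n] · ω_8^(nk)
where ω_8 = e^(-2πi/8)

Computing each X[k]:
X[0] = 6
X[1] = -6.4142+6.6569i
X[2] = -6
X[3] = -3.5858+4.6569i
X[4] = 2
X[5] = -3.5858-4.6569i
X[6] = -6
X[7] = -6.4142-6.6569i

X = [6, -6.4142+6.6569i, -6, -3.5858+4.6569i, 2, -3.5858-4.6569i, -6, -6.4142-6.6569i]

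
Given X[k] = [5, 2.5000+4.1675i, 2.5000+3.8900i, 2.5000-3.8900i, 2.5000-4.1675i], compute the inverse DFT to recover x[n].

x[n] = (1/5) Σ(k=0 to 4) X[k] · e^(2πikn/5)

Computing each x[n]:
x[0] = 3
x[1] = -2
x[2] = 1
x[3] = 0
x[4] = 3

x = [3, -2, 1, 0, 3]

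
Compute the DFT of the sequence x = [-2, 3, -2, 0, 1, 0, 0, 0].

X[k] = Σ(n=0 to 7) x[n] · ω_8^(nk)
where ω_8 = e^(-2πi/8)

Computing each X[k]:
X[0] = 0
X[1] = -0.8787-0.1213i
X[2] = 1-3i
X[3] = -5.1213-4.1213i
X[4] = -6
X[5] = -5.1213+4.1213i
X[6] = 1+3i
X[7] = -0.8787+0.1213i

X = [0, -0.8787-0.1213i, 1-3i, -5.1213-4.1213i, -6, -5.1213+4.1213i, 1+3i, -0.8787+0.1213i]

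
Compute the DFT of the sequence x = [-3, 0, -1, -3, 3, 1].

X[k] = Σ(n=0 to 5) x[n] · ω_6^(nk)
where ω_6 = e^(-2πi/6)

Computing each X[k]:
X[0] = -3
X[1] = -0.5000+4.3301i
X[2] = -7.5000-2.5981i
X[3] = 1
X[4] = -7.5000+2.5981i
X[5] = -0.5000-4.3301i

X = [-3, -0.5000+4.3301i, -7.5000-2.5981i, 1, -7.5000+2.5981i, -0.5000-4.3301i]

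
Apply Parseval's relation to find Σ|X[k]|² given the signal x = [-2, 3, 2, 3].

Parseval: Σ|x[n]|² = (1/N)Σ|X[k]|², so Σ|X[k]|² = N·Σ|x[n]|² = 4·26.0000

Σ|X[k]|² = N·Σ|x[n]|² = 4·26.0000 = 104.0000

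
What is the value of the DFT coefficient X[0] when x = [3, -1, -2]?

X[0] = Σ(n=0 to 2) x[n] · ω_3^0 = Σ x[n]
= (3) + (-1) + (-2)

X[0] = 0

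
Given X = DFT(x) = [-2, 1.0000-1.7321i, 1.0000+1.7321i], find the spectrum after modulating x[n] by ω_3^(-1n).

Modulation property: DFT(ω_3^(-1n)·x[n]) = X[(k-1) mod 3], so circularly shift X by 1 positions.

X[k-1] = [1.0000+1.7321i, -2, 1.0000-1.7321i]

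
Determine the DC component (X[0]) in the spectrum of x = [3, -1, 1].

X[0] = Σ(n=0 to 2) x[n] · ω_3^0 = Σ x[n]
= (3) + (-1) + (1)

X[0] = 3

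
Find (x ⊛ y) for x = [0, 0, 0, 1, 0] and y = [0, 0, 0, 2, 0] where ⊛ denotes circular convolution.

(x ⊛ y)[n] = Σ(m=0 to 4) x[m] · y[(n-m) mod 5]

Computing each output sample:
(x ⊛ y)[0] = 0
(x ⊛ y)[1] = 2
(x ⊛ y)[2] = 0
(x ⊛ y)[3] = 0
(x ⊛ y)[4] = 0

x ⊛ y = [0, 2, 0, 0, 0]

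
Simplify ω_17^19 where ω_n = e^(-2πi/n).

Since ω_17^17 = 1, powers reduce modulo 17.
19 mod 17 = 2
So ω_17^19 = ω_17^2 = e^(-2πi·2/17)

ω_17^19 = ω_17^2 = 0.7390-0.6737i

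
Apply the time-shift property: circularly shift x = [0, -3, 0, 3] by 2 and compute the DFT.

Time shift by 2: X_shifted[k] = ω_4^(2k) · X[k]
Shifted x = [0, 3, 0, -3]

DFT(x[n-2]) = [0, -6i, 0, 6i]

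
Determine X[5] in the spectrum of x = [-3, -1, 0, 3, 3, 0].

X[5] = Σ(n=0 to 5) x[n] · ω_6^(5n) where ω_6 = e^(-2πi/6)
= (-3)·ω_6^0 + (-1)·ω_6^5 + (0)·ω_6^10 + (3)·ω_6^15 + (3)·ω_6^20 + (0)·ω_6^25

X[5] = -8.0000-3.4641i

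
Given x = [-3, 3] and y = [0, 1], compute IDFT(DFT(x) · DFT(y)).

(x ⊛ y)[n] = Σ(m=0 to 1) x[m] · y[(n-m) mod 2]

Computing each output sample:
(x ⊛ y)[0] = 3
(x ⊛ y)[1] = -3

x ⊛ y = [3, -3]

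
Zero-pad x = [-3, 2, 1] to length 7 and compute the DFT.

Original 3-point DFT: [0, -4.5000-0.8660i, -4.5000+0.8660i]
Zero-padded 7-point DFT provides frequency interpolation.

DFT_7([x, 0, ...]) = [0, -1.9755-2.5386i, -4.3460-1.5160i, -4.1784-0.0859i, -4.1784+0.0859i, -4.3460+1.5160i, -1.9755+2.5386i]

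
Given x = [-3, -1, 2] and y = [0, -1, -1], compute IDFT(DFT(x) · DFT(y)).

(x ⊛ y)[n] = Σ(m=0 to 2) x[m] · y[(n-m) mod 3]

Computing each output sample:
(x ⊛ y)[0] = -1
(x ⊛ y)[1] = 1
(x ⊛ y)[2] = 4

x ⊛ y = [-1, 1, 4]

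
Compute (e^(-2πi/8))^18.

Since ω_8^8 = 1, powers reduce modulo 8.
18 mod 8 = 2
So ω_8^18 = ω_8^2 = e^(-2πi·2/8)

ω_8^18 = ω_8^2 = -1i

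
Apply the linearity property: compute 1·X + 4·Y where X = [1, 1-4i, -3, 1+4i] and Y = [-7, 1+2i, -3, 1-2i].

By linearity: DFT(1x + 4y) = 1·DFT(x) + 4·DFT(y)
= 1·[1, 1-4i, -3, 1+4i] + 4·[-7, 1+2i, -3, 1-2i]

Computing element-wise:
Z[0] = 1·(1) + 4·(-7) = -27
Z[1] = 1·(1-4i) + 4·(1+2i) = 5+4i
Z[2] = 1·(-3) + 4·(-3) = -15
Z[3] = 1·(1+4i) + 4·(1-2i) = 5-4i

DFT(1x + 4y) = 1·X + 4·Y = [-27, 5+4i, -15, 5-4i]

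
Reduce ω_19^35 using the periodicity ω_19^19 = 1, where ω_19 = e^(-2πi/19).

Since ω_19^19 = 1, powers reduce modulo 19.
35 mod 19 = 16
So ω_19^35 = ω_19^16 = e^(-2πi·16/19)

ω_19^35 = ω_19^16 = 0.5469+0.8372i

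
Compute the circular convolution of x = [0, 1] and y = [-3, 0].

(x ⊛ y)[n] = Σ(m=0 to 1) x[m] · y[(n-m) mod 2]

Computing each output sample:
(x ⊛ y)[0] = 0
(x ⊛ y)[1] = -3

x ⊛ y = [0, -3]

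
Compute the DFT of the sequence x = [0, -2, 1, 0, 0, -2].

X[k] = Σ(n=0 to 5) x[n] · ω_6^(nk)
where ω_6 = e^(-2πi/6)

Computing each X[k]:
X[0] = -3
X[1] = -2.5000-0.8660i
X[2] = 1.5000+0.8660i
X[3] = 5
X[4] = 1.5000-0.8660i
X[5] = -2.5000+0.8660i

X = [-3, -2.5000-0.8660i, 1.5000+0.8660i, 5, 1.5000-0.8660i, -2.5000+0.8660i]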